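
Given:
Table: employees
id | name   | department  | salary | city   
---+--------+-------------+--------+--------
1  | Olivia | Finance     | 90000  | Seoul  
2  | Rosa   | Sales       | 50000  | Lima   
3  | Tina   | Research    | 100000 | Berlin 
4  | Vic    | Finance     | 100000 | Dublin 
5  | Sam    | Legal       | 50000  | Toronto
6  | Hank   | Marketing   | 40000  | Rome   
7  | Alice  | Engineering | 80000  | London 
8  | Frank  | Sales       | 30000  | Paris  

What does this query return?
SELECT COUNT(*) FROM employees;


COUNT(*) counts all rows

8


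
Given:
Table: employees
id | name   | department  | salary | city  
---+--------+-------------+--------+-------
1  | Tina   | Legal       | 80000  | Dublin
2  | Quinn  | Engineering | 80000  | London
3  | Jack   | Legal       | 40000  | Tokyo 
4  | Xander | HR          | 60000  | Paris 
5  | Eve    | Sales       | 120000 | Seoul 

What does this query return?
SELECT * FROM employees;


SELECT * returns all 5 rows with all columns

5 rows:
1, Tina, Legal, 80000, Dublin
2, Quinn, Engineering, 80000, London
3, Jack, Legal, 40000, Tokyo
4, Xander, HR, 60000, Paris
5, Eve, Sales, 120000, Seoul


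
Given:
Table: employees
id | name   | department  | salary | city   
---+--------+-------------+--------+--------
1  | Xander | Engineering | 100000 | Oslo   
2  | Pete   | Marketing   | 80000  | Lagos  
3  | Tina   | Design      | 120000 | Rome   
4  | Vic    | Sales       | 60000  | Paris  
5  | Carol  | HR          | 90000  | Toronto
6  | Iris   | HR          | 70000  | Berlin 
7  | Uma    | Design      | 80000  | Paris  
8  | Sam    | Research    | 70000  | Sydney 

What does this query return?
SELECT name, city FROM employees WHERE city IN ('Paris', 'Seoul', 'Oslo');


Filtering: city IN ('Paris', 'Seoul', 'Oslo')
Matching: 3 rows

3 rows:
Xander, Oslo
Vic, Paris
Uma, Paris


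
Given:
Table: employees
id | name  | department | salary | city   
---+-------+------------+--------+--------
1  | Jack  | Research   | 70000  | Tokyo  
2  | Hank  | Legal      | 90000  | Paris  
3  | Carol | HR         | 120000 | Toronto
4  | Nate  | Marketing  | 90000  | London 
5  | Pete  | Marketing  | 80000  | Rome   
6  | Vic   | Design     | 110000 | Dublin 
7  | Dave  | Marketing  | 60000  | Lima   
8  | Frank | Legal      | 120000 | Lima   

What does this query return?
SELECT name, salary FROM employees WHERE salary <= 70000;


Filtering: salary <= 70000
Matching: 2 rows

2 rows:
Jack, 70000
Dave, 60000


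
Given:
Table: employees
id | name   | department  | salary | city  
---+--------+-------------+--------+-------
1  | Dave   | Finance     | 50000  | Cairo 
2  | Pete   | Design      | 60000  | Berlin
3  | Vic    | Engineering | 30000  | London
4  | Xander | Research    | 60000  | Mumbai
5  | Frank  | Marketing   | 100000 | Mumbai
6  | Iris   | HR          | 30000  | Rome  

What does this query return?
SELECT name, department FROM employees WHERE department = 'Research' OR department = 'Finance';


Filtering: department = 'Research' OR 'Finance'
Matching: 2 rows

2 rows:
Dave, Finance
Xander, Research


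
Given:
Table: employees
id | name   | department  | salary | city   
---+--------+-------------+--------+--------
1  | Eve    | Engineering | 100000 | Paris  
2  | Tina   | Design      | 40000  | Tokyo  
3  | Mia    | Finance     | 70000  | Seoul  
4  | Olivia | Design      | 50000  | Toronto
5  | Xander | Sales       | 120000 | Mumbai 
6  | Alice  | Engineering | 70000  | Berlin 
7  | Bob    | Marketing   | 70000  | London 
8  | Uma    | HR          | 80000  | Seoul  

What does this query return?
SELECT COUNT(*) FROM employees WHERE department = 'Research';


Counting rows where department = 'Research'


0


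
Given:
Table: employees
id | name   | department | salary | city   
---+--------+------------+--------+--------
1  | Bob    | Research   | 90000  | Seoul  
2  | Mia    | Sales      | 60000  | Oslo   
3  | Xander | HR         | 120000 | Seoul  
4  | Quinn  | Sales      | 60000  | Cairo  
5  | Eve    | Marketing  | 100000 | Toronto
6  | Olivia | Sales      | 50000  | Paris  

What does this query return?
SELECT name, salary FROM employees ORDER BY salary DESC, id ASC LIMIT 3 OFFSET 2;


Sort by salary DESC (id ASC tiebreak), then skip 2 and take 3
Rows 3 through 5

3 rows:
Bob, 90000
Mia, 60000
Quinn, 60000


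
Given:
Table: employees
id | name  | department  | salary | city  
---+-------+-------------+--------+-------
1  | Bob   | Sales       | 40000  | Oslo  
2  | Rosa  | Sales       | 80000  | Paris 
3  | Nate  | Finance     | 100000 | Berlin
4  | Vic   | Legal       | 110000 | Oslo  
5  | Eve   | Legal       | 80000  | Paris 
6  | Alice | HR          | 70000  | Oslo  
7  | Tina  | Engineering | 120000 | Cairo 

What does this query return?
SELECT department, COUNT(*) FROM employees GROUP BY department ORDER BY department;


Assigning each row to its department group:
  Bob -> Sales
  Rosa -> Sales
  Nate -> Finance
  Vic -> Legal
  Eve -> Legal
  Alice -> HR
  Tina -> Engineering


5 groups:
Engineering, 1
Finance, 1
HR, 1
Legal, 2
Sales, 2


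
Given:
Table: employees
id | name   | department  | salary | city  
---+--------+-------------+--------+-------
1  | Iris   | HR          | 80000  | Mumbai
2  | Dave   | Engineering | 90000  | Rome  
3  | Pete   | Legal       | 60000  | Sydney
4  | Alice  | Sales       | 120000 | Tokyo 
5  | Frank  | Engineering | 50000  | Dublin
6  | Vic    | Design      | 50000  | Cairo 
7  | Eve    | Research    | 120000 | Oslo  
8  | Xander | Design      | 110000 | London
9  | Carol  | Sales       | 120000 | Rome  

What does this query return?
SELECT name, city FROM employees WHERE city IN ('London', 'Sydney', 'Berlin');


Filtering: city IN ('London', 'Sydney', 'Berlin')
Matching: 2 rows

2 rows:
Pete, Sydney
Xander, London


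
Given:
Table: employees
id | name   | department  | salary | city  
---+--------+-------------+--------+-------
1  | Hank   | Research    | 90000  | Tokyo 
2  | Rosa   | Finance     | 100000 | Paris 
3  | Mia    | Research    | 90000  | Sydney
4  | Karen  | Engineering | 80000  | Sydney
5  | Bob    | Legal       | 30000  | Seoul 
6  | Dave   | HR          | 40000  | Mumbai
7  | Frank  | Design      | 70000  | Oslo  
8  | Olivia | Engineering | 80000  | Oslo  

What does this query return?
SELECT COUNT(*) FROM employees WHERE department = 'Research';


Counting rows where department = 'Research'
  Hank -> MATCH
  Mia -> MATCH


2


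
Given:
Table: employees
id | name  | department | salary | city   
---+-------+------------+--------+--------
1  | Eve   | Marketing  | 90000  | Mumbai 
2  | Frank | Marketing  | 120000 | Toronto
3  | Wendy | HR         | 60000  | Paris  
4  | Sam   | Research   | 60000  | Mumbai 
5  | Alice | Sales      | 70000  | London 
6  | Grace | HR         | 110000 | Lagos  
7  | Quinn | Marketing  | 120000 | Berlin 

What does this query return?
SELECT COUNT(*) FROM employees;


COUNT(*) counts all rows

7


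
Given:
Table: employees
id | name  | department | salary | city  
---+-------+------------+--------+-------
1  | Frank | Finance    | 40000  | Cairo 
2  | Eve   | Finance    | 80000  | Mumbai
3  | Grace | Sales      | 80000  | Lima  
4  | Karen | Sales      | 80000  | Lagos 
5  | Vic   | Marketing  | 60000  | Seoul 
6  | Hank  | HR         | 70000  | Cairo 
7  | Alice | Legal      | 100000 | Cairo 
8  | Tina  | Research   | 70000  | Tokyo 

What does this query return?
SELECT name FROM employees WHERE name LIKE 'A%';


LIKE 'A%' matches names starting with 'A'
Matching: 1

1 rows:
Alice


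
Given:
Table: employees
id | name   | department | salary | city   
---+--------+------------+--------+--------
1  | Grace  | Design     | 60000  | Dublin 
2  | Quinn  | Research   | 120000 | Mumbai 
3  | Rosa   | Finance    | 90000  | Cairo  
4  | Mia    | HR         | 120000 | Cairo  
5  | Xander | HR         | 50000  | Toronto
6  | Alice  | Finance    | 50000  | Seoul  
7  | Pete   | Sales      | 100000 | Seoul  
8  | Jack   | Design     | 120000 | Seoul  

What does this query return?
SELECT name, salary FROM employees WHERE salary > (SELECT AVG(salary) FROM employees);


Subquery: AVG(salary) = 88750.0
Filtering: salary > 88750.0
  Quinn (120000) -> MATCH
  Rosa (90000) -> MATCH
  Mia (120000) -> MATCH
  Pete (100000) -> MATCH
  Jack (120000) -> MATCH


5 rows:
Quinn, 120000
Rosa, 90000
Mia, 120000
Pete, 100000
Jack, 120000


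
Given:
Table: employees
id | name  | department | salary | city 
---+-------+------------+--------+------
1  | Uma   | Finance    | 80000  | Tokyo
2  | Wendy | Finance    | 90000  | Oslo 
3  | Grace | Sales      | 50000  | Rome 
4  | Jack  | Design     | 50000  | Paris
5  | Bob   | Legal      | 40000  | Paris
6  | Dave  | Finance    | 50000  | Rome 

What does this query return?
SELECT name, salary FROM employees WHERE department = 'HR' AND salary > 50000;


Filtering: department = 'HR' AND salary > 50000
Matching: 0 rows

Empty result set (0 rows)


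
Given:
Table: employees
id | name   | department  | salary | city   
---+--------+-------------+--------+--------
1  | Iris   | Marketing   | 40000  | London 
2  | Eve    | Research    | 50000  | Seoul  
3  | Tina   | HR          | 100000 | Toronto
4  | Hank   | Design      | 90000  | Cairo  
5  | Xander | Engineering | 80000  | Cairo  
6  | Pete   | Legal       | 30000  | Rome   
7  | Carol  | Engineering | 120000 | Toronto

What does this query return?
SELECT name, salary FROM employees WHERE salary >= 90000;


Filtering: salary >= 90000
Matching: 3 rows

3 rows:
Tina, 100000
Hank, 90000
Carol, 120000


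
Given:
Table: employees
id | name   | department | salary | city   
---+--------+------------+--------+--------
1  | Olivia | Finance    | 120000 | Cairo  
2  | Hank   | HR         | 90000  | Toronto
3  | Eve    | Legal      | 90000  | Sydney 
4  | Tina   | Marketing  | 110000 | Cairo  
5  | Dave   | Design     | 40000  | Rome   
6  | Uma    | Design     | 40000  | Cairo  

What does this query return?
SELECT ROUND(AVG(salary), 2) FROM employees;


SUM(salary) = 490000
COUNT = 6
ROUND(AVG, 2) = ROUND(490000 / 6, 2) = 81666.67

81666.67


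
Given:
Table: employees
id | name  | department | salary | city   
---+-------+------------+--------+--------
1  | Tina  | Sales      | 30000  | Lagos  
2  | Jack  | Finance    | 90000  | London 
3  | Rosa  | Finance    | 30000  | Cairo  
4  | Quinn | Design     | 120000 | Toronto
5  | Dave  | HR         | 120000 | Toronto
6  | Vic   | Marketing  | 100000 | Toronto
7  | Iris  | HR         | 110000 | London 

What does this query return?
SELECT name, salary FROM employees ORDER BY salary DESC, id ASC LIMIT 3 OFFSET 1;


Sort by salary DESC (id ASC tiebreak), then skip 1 and take 3
Rows 2 through 4

3 rows:
Dave, 120000
Iris, 110000
Vic, 100000


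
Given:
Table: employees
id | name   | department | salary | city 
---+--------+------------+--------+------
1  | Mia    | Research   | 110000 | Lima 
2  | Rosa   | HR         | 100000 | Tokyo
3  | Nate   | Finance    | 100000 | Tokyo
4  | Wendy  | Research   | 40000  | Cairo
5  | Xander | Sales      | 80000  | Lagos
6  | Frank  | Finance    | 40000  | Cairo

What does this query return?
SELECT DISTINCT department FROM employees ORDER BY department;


All 'department' values (row order): Research, HR, Finance, Research, Sales, Finance
Removing duplicates leaves 4 unique value(s).

4 values:
Finance
HR
Research
Sales


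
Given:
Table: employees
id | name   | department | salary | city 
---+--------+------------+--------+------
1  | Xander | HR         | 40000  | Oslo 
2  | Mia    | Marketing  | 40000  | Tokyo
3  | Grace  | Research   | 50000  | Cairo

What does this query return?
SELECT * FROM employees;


SELECT * returns all 3 rows with all columns

3 rows:
1, Xander, HR, 40000, Oslo
2, Mia, Marketing, 40000, Tokyo
3, Grace, Research, 50000, Cairo


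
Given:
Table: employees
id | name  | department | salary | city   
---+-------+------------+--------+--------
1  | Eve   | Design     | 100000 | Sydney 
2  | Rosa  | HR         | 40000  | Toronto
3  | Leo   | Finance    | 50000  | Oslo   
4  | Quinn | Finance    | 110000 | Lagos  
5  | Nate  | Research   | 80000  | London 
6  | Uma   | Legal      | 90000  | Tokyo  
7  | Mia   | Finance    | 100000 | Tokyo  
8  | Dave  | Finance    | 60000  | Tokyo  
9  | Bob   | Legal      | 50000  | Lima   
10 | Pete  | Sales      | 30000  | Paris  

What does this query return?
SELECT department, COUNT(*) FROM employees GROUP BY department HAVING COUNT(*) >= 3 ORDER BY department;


Groups with count >= 3:
  Finance: 4 -> PASS
  Design: 1 -> filtered out
  HR: 1 -> filtered out
  Legal: 2 -> filtered out
  Research: 1 -> filtered out
  Sales: 1 -> filtered out


1 groups:
Finance, 4


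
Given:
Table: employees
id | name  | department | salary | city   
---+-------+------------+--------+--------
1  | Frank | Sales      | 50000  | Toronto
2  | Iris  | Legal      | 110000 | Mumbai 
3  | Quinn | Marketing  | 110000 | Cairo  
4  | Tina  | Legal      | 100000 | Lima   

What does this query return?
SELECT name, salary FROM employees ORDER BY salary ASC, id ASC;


Sorting by salary ASC, then id ASC for ties

4 rows:
Frank, 50000
Tina, 100000
Iris, 110000
Quinn, 110000


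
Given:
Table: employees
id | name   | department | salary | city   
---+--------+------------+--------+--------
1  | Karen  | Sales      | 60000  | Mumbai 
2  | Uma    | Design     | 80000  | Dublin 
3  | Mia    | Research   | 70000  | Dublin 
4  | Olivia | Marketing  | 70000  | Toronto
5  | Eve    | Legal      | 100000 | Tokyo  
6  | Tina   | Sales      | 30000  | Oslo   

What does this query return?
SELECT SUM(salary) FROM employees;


SUM(salary) = 60000 + 80000 + 70000 + 70000 + 100000 + 30000 = 410000

410000


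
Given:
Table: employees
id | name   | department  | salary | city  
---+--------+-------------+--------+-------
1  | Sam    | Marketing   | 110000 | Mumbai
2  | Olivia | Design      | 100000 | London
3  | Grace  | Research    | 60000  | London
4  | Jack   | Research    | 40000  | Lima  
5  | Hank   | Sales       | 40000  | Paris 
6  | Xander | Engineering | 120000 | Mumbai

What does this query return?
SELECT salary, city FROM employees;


Projecting columns: salary, city

6 rows:
110000, Mumbai
100000, London
60000, London
40000, Lima
40000, Paris
120000, Mumbai


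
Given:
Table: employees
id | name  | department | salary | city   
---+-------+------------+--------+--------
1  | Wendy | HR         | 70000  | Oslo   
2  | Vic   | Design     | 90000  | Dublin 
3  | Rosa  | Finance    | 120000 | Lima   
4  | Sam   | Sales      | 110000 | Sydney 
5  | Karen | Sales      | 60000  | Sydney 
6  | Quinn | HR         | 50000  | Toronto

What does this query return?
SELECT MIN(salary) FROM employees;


Salaries: 70000, 90000, 120000, 110000, 60000, 50000
MIN = 50000

50000


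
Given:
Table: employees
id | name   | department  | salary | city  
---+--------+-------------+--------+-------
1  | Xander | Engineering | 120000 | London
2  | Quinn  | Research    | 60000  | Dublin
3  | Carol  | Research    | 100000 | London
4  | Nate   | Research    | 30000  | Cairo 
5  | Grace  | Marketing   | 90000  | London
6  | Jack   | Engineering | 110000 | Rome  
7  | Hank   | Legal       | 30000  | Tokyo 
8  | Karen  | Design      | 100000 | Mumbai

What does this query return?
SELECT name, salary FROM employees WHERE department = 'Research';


Filtering: department = 'Research'
Matching rows: 3

3 rows:
Quinn, 60000
Carol, 100000
Nate, 30000


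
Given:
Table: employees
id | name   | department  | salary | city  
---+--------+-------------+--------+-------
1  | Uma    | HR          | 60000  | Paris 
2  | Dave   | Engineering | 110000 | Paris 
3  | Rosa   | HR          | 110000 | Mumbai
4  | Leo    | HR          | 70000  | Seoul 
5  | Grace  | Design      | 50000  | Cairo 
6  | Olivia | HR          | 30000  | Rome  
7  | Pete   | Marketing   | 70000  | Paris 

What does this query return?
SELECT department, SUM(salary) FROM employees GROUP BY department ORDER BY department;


Summing salary within each department:
  Design: 50000 = 50000
  Engineering: 110000 = 110000
  HR: 60000 + 110000 + 70000 + 30000 = 270000
  Marketing: 70000 = 70000


4 groups:
Design, 50000
Engineering, 110000
HR, 270000
Marketing, 70000


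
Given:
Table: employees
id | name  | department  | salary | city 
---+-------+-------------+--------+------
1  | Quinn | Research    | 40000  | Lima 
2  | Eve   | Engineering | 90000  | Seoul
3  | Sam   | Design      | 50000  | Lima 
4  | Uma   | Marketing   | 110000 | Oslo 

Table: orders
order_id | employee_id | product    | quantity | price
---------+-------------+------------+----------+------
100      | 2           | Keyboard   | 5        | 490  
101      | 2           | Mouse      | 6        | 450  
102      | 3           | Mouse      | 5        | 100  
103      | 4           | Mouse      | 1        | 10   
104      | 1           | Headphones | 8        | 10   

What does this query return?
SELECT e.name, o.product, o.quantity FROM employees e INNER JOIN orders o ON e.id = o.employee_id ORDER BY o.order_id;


Joining employees.id = orders.employee_id:
  employee Eve (id=2) -> order Keyboard
  employee Eve (id=2) -> order Mouse
  employee Sam (id=3) -> order Mouse
  employee Uma (id=4) -> order Mouse
  employee Quinn (id=1) -> order Headphones


5 rows:
Eve, Keyboard, 5
Eve, Mouse, 6
Sam, Mouse, 5
Uma, Mouse, 1
Quinn, Headphones, 8


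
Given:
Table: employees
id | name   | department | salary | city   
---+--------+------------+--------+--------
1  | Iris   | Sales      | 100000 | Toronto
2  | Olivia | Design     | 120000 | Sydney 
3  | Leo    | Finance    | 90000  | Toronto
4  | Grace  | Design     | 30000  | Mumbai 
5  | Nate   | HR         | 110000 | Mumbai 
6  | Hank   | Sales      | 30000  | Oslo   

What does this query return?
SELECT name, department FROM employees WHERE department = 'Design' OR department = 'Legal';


Filtering: department = 'Design' OR 'Legal'
Matching: 2 rows

2 rows:
Olivia, Design
Grace, Design


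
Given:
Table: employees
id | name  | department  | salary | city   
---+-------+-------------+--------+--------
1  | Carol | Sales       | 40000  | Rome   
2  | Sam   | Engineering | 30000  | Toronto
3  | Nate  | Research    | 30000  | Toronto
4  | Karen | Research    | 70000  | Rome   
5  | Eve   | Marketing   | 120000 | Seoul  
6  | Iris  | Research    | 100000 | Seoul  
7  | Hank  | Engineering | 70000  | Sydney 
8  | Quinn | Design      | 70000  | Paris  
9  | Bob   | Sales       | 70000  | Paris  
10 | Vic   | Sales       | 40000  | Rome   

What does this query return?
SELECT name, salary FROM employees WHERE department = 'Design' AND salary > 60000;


Filtering: department = 'Design' AND salary > 60000
Matching: 1 rows

1 rows:
Quinn, 70000


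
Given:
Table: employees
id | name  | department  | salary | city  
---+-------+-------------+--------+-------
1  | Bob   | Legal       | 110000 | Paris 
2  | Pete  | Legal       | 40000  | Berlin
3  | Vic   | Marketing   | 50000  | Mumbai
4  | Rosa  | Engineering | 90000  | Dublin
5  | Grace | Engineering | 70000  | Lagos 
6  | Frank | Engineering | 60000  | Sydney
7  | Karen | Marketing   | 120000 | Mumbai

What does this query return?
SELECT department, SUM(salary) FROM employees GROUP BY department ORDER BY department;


Summing salary within each department:
  Engineering: 90000 + 70000 + 60000 = 220000
  Legal: 110000 + 40000 = 150000
  Marketing: 50000 + 120000 = 170000


3 groups:
Engineering, 220000
Legal, 150000
Marketing, 170000


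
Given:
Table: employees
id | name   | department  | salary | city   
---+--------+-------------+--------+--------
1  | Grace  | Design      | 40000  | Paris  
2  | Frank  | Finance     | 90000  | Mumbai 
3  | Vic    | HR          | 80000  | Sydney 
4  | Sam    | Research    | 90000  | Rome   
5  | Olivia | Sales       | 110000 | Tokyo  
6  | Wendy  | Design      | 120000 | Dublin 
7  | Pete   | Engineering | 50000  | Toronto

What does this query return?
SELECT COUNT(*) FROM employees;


COUNT(*) counts all rows

7


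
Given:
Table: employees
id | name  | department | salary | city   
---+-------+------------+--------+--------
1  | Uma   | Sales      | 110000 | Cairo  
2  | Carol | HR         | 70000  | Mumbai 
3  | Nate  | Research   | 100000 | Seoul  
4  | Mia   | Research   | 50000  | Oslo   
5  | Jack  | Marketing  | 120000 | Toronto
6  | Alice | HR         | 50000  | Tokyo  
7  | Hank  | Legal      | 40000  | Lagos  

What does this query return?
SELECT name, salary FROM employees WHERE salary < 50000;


Filtering: salary < 50000
Matching: 1 rows

1 rows:
Hank, 40000


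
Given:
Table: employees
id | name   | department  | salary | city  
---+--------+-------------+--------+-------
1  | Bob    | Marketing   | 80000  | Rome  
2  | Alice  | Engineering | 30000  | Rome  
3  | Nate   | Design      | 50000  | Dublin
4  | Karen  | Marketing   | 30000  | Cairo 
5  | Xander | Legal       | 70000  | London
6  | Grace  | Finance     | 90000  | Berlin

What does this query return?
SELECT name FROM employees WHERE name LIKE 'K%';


LIKE 'K%' matches names starting with 'K'
Matching: 1

1 rows:
Karen


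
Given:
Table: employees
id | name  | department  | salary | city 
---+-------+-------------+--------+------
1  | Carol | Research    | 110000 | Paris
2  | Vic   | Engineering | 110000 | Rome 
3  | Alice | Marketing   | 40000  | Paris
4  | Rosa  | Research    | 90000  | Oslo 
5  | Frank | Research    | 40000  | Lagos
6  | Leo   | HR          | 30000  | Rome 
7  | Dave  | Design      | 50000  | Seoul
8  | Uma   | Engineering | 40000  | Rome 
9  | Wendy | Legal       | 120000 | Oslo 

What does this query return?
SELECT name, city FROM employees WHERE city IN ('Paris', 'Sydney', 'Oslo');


Filtering: city IN ('Paris', 'Sydney', 'Oslo')
Matching: 4 rows

4 rows:
Carol, Paris
Alice, Paris
Rosa, Oslo
Wendy, Oslo


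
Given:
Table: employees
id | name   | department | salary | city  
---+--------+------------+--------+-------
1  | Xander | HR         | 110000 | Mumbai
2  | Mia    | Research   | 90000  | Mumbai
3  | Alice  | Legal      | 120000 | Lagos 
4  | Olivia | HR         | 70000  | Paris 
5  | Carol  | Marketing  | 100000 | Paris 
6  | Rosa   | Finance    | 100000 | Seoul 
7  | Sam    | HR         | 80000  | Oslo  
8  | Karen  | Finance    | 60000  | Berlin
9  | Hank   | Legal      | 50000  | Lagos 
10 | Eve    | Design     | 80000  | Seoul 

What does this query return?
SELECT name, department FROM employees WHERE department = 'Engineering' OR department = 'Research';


Filtering: department = 'Engineering' OR 'Research'
Matching: 1 rows

1 rows:
Mia, Research


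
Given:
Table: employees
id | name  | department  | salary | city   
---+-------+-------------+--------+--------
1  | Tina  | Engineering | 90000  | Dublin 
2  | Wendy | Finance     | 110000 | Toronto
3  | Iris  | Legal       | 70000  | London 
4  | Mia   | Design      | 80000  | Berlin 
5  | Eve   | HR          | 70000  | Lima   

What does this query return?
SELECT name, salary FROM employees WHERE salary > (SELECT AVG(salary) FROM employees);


Subquery: AVG(salary) = 84000.0
Filtering: salary > 84000.0
  Tina (90000) -> MATCH
  Wendy (110000) -> MATCH


2 rows:
Tina, 90000
Wendy, 110000


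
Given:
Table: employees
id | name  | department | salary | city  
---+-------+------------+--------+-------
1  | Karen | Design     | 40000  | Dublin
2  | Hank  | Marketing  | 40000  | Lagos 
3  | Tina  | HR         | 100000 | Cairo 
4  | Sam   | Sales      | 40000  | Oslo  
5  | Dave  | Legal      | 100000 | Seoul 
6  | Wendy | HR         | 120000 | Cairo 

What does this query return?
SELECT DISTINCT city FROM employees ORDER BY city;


All 'city' values (row order): Dublin, Lagos, Cairo, Oslo, Seoul, Cairo
Removing duplicates leaves 5 unique value(s).

5 values:
Cairo
Dublin
Lagos
Oslo
Seoul


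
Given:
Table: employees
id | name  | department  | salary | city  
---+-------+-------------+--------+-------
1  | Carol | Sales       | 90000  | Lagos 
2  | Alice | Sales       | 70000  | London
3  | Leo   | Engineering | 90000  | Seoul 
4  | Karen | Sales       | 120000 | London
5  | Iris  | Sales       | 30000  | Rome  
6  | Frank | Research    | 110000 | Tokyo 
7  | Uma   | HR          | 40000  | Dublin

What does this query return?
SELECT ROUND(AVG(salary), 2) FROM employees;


SUM(salary) = 550000
COUNT = 7
ROUND(AVG, 2) = ROUND(550000 / 7, 2) = 78571.43

78571.43


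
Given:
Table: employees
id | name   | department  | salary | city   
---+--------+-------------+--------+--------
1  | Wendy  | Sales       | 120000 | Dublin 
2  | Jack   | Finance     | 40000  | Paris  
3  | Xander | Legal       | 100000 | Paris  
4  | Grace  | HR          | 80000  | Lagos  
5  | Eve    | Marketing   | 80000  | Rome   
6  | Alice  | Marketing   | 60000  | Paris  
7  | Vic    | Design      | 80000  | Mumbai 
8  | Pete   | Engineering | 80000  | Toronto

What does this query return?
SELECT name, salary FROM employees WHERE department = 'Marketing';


Filtering: department = 'Marketing'
Matching rows: 2

2 rows:
Eve, 80000
Alice, 60000


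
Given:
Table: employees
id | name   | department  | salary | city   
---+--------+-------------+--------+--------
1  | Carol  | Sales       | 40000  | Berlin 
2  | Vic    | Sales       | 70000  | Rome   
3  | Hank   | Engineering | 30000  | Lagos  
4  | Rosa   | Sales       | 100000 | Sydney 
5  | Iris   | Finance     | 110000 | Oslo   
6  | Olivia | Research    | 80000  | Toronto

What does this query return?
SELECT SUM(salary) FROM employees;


SUM(salary) = 40000 + 70000 + 30000 + 100000 + 110000 + 80000 = 430000

430000


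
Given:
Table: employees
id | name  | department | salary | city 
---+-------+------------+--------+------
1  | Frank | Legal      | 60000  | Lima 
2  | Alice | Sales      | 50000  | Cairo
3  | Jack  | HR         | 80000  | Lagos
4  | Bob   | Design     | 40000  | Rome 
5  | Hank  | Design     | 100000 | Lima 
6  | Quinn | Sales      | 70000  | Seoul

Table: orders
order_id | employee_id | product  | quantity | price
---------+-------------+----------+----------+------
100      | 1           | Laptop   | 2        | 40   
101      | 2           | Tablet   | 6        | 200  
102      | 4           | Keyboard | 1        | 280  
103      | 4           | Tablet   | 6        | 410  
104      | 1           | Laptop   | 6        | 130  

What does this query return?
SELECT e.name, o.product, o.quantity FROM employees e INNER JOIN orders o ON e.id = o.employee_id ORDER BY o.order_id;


Joining employees.id = orders.employee_id:
  employee Frank (id=1) -> order Laptop
  employee Alice (id=2) -> order Tablet
  employee Bob (id=4) -> order Keyboard
  employee Bob (id=4) -> order Tablet
  employee Frank (id=1) -> order Laptop


5 rows:
Frank, Laptop, 2
Alice, Tablet, 6
Bob, Keyboard, 1
Bob, Tablet, 6
Frank, Laptop, 6


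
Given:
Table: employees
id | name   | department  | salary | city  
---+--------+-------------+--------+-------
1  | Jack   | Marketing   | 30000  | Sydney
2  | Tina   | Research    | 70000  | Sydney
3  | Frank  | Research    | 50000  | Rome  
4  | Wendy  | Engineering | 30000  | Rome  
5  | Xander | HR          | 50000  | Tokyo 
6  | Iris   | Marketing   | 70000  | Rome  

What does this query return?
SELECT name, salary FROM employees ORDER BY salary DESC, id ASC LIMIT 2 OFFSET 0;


Sort by salary DESC (id ASC tiebreak), then skip 0 and take 2
Rows 1 through 2

2 rows:
Tina, 70000
Iris, 70000


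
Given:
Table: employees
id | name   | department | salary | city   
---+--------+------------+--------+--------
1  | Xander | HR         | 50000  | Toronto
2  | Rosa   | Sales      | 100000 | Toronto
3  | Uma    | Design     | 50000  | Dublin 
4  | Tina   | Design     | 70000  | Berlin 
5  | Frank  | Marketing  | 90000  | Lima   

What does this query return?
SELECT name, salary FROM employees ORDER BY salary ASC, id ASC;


Sorting by salary ASC, then id ASC for ties

5 rows:
Xander, 50000
Uma, 50000
Tina, 70000
Frank, 90000
Rosa, 100000


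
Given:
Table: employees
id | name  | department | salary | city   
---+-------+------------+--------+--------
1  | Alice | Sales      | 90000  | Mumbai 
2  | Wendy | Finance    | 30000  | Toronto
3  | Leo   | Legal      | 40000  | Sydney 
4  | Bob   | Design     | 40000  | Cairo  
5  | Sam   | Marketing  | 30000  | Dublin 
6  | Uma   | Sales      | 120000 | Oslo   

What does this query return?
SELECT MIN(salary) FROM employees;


Salaries: 90000, 30000, 40000, 40000, 30000, 120000
MIN = 30000

30000


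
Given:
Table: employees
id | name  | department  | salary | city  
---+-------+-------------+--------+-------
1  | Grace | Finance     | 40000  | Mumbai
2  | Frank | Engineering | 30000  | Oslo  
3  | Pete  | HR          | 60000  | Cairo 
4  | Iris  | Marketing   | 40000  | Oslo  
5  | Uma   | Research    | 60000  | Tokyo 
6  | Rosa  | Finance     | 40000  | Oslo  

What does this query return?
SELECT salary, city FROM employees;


Projecting columns: salary, city

6 rows:
40000, Mumbai
30000, Oslo
60000, Cairo
40000, Oslo
60000, Tokyo
40000, Oslo


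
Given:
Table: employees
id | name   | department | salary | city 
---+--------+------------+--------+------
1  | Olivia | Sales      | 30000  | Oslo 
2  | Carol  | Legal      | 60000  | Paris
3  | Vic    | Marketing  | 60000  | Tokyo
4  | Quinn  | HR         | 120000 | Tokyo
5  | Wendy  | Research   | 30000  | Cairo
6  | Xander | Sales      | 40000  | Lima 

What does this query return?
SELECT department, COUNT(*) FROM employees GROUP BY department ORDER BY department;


Assigning each row to its department group:
  Olivia -> Sales
  Carol -> Legal
  Vic -> Marketing
  Quinn -> HR
  Wendy -> Research
  Xander -> Sales


5 groups:
HR, 1
Legal, 1
Marketing, 1
Research, 1
Sales, 2


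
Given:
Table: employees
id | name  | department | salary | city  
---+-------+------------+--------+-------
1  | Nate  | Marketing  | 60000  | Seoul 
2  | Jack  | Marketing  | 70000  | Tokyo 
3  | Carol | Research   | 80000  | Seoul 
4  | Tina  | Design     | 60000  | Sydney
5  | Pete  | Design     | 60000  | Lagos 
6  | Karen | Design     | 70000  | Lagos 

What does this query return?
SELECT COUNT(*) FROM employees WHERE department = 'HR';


Counting rows where department = 'HR'


0


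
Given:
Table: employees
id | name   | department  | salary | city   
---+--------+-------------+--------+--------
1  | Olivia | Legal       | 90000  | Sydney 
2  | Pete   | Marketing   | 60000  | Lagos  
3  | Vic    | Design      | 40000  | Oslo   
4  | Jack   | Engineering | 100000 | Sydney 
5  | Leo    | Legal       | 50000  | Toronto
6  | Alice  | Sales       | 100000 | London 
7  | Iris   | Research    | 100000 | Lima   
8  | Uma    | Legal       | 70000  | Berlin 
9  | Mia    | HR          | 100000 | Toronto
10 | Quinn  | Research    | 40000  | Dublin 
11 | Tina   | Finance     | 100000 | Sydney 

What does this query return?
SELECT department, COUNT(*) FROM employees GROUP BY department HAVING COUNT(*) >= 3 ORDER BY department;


Groups with count >= 3:
  Legal: 3 -> PASS
  Design: 1 -> filtered out
  Engineering: 1 -> filtered out
  Finance: 1 -> filtered out
  HR: 1 -> filtered out
  Marketing: 1 -> filtered out
  Research: 2 -> filtered out
  Sales: 1 -> filtered out


1 groups:
Legal, 3


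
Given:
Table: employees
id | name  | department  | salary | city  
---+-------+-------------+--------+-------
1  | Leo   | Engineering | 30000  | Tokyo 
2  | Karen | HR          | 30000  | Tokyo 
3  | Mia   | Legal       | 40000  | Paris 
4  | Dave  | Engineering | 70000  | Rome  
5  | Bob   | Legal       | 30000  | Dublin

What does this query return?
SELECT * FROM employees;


SELECT * returns all 5 rows with all columns

5 rows:
1, Leo, Engineering, 30000, Tokyo
2, Karen, HR, 30000, Tokyo
3, Mia, Legal, 40000, Paris
4, Dave, Engineering, 70000, Rome
5, Bob, Legal, 30000, Dublin


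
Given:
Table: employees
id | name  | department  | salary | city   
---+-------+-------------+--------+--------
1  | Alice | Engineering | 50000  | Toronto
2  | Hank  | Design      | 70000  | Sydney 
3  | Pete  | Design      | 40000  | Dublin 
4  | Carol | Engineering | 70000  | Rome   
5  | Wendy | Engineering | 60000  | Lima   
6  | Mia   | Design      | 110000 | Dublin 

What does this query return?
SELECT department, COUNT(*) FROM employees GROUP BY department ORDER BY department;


Assigning each row to its department group:
  Alice -> Engineering
  Hank -> Design
  Pete -> Design
  Carol -> Engineering
  Wendy -> Engineering
  Mia -> Design


2 groups:
Design, 3
Engineering, 3


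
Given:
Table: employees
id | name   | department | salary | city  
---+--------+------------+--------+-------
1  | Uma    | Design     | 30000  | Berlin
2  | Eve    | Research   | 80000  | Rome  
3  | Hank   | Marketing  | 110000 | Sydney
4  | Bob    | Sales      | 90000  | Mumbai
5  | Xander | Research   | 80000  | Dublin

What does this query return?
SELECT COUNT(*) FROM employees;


COUNT(*) counts all rows

5


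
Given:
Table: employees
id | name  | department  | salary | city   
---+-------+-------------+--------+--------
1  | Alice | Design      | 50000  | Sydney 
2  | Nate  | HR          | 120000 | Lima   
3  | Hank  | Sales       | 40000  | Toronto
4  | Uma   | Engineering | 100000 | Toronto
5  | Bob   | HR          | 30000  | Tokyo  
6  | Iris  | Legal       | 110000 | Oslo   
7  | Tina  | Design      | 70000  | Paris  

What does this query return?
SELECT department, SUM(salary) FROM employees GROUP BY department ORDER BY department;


Summing salary within each department:
  Design: 50000 + 70000 = 120000
  Engineering: 100000 = 100000
  HR: 120000 + 30000 = 150000
  Legal: 110000 = 110000
  Sales: 40000 = 40000


5 groups:
Design, 120000
Engineering, 100000
HR, 150000
Legal, 110000
Sales, 40000


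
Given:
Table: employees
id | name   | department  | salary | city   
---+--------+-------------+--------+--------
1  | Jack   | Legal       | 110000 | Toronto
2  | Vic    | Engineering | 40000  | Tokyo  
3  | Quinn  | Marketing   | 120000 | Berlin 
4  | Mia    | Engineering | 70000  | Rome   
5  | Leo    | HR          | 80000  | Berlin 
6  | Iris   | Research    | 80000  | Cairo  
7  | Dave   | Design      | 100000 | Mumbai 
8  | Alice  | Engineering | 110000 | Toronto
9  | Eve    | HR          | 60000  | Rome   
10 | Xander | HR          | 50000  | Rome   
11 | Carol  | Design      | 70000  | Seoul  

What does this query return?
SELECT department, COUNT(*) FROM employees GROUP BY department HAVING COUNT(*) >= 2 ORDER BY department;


Groups with count >= 2:
  Design: 2 -> PASS
  Engineering: 3 -> PASS
  HR: 3 -> PASS
  Legal: 1 -> filtered out
  Marketing: 1 -> filtered out
  Research: 1 -> filtered out


3 groups:
Design, 2
Engineering, 3
HR, 3


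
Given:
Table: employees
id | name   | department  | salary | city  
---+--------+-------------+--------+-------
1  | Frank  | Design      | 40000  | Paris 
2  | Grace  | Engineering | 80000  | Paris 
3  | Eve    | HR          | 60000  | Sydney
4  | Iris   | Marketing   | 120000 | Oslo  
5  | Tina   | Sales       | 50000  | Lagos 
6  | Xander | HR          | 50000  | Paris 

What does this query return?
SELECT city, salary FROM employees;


Projecting columns: city, salary

6 rows:
Paris, 40000
Paris, 80000
Sydney, 60000
Oslo, 120000
Lagos, 50000
Paris, 50000


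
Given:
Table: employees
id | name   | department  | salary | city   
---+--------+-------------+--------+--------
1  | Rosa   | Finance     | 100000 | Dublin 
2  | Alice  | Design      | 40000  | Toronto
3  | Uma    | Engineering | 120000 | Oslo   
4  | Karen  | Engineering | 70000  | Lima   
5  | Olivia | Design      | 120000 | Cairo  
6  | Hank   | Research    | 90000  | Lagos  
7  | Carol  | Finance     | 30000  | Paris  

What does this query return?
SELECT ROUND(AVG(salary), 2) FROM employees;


SUM(salary) = 570000
COUNT = 7
ROUND(AVG, 2) = ROUND(570000 / 7, 2) = 81428.57

81428.57


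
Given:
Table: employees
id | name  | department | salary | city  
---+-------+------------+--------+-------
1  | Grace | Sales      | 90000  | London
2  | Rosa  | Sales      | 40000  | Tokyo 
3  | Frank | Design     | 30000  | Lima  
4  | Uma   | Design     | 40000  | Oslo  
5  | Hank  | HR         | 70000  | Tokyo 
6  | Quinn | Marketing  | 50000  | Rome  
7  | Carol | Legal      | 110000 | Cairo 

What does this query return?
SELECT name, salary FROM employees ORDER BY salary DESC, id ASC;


Sorting by salary DESC, then id ASC for ties

7 rows:
Carol, 110000
Grace, 90000
Hank, 70000
Quinn, 50000
Rosa, 40000
Uma, 40000
Frank, 30000


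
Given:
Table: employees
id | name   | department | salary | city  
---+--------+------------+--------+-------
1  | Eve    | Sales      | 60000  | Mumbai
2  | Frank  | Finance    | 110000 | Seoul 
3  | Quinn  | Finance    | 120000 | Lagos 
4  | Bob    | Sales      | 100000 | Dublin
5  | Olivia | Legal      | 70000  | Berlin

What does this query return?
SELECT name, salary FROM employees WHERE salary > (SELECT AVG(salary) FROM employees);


Subquery: AVG(salary) = 92000.0
Filtering: salary > 92000.0
  Frank (110000) -> MATCH
  Quinn (120000) -> MATCH
  Bob (100000) -> MATCH


3 rows:
Frank, 110000
Quinn, 120000
Bob, 100000


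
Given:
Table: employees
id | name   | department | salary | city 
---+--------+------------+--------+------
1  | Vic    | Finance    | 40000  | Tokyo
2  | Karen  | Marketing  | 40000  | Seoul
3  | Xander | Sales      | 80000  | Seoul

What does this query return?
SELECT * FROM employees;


SELECT * returns all 3 rows with all columns

3 rows:
1, Vic, Finance, 40000, Tokyo
2, Karen, Marketing, 40000, Seoul
3, Xander, Sales, 80000, Seoul


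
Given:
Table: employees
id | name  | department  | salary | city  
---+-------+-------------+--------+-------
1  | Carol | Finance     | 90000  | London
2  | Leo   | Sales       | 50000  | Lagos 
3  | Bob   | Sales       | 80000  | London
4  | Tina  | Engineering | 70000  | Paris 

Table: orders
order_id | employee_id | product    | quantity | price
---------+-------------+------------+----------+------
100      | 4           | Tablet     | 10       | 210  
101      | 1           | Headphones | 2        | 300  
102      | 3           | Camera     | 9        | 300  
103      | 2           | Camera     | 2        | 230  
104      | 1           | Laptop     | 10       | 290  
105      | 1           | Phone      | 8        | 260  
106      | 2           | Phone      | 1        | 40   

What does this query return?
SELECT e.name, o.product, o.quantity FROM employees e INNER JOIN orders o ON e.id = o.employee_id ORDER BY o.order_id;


Joining employees.id = orders.employee_id:
  employee Tina (id=4) -> order Tablet
  employee Carol (id=1) -> order Headphones
  employee Bob (id=3) -> order Camera
  employee Leo (id=2) -> order Camera
  employee Carol (id=1) -> order Laptop
  employee Carol (id=1) -> order Phone
  employee Leo (id=2) -> order Phone


7 rows:
Tina, Tablet, 10
Carol, Headphones, 2
Bob, Camera, 9
Leo, Camera, 2
Carol, Laptop, 10
Carol, Phone, 8
Leo, Phone, 1


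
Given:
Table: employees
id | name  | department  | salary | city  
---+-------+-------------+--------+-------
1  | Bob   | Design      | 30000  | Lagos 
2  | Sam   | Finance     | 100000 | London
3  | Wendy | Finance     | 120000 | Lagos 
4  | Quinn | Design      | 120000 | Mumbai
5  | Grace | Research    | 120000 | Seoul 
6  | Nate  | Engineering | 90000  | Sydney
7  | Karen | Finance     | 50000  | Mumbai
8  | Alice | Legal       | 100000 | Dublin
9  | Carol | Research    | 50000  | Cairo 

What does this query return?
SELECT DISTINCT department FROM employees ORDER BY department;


All 'department' values (row order): Design, Finance, Finance, Design, Research, Engineering, Finance, Legal, Research
Removing duplicates leaves 5 unique value(s).

5 values:
Design
Engineering
Finance
Legal
Research


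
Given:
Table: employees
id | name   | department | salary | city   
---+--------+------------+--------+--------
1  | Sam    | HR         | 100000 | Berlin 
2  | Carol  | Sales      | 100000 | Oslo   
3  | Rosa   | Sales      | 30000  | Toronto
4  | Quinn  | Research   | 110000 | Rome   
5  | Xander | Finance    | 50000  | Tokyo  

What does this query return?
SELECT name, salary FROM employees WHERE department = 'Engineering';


Filtering: department = 'Engineering'
Matching rows: 0

Empty result set (0 rows)
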